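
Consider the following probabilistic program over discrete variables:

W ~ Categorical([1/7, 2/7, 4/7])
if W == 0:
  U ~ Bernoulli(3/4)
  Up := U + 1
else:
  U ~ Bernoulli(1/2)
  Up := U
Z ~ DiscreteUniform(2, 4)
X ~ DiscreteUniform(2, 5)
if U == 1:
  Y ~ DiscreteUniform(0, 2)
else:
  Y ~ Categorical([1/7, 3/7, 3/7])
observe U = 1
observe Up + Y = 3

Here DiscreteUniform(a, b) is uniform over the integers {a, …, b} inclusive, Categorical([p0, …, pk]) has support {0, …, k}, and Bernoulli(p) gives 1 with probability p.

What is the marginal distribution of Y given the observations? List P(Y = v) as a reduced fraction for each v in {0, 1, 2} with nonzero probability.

Enumerate traces; 36 have nonzero weight after conditioning:
  (W=0, U=1, Z=2, X=2, Y=1) weight 1/336
  (W=0, U=1, Z=2, X=3, Y=1) weight 1/336
  (W=0, U=1, Z=2, X=4, Y=1) weight 1/336
  (W=0, U=1, Z=2, X=5, Y=1) weight 1/336
  (W=0, U=1, Z=3, X=2, Y=1) weight 1/336
  (W=0, U=1, Z=3, X=3, Y=1) weight 1/336
  (W=0, U=1, Z=3, X=4, Y=1) weight 1/336
  (W=0, U=1, Z=3, X=5, Y=1) weight 1/336
  (W=1, U=1, Z=2, X=2, Y=2) weight 1/252
  … 27 more
Group by Y:
  weight(Y=1) = 1/28
  weight(Y=2) = 1/7
Total weight = 1/28 + 1/7 = 5/28
P(Y=1 | obs) = 1/28 / 5/28 = 1/5
P(Y=2 | obs) = 1/7 / 5/28 = 4/5

P(Y=1) = 1/5, P(Y=2) = 4/5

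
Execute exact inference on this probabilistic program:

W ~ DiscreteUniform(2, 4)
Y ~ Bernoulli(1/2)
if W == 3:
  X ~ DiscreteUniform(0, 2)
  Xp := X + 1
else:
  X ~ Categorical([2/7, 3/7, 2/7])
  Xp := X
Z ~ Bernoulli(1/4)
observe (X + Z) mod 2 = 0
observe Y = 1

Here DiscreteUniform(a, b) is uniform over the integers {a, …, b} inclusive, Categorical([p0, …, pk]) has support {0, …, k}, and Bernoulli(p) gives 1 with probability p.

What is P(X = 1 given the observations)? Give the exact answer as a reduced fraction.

P(X = 1 | obs) = 25/139

Enumerate traces; 9 have nonzero weight after conditioning:
  (W=2, Y=1, X=0, Z=0) weight 1/28
  (W=2, Y=1, X=1, Z=1) weight 1/56
  (W=2, Y=1, X=2, Z=0) weight 1/28
  (W=3, Y=1, X=0, Z=0) weight 1/24
  (W=3, Y=1, X=1, Z=1) weight 1/72
  (W=3, Y=1, X=2, Z=0) weight 1/24
  (W=4, Y=1, X=0, Z=0) weight 1/28
  (W=4, Y=1, X=1, Z=1) weight 1/56
  … 1 more
Group by X:
  weight(X=0) = 19/168
  weight(X=1) = 25/504
  weight(X=2) = 19/168
Total weight = 19/168 + 25/504 + 19/168 = 139/504
P(X=0 | obs) = 19/168 / 139/504 = 57/139
P(X=1 | obs) = 25/504 / 139/504 = 25/139
P(X=2 | obs) = 19/168 / 139/504 = 57/139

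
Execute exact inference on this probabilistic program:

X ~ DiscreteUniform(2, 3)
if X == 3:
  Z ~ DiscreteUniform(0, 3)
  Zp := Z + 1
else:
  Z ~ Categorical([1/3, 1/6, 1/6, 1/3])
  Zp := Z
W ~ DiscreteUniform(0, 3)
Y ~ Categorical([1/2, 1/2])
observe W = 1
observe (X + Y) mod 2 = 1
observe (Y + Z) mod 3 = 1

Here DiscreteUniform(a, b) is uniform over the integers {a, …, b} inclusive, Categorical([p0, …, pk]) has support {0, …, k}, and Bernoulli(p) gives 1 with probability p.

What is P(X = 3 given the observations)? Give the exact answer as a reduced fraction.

P(X = 3 | obs) = 3/11

Enumerate traces; 3 have nonzero weight after conditioning:
  (X=2, Z=0, W=1, Y=1) weight 1/48
  (X=2, Z=3, W=1, Y=1) weight 1/48
  (X=3, Z=1, W=1, Y=0) weight 1/64
Group by X:
  weight(X=2) = 1/24
  weight(X=3) = 1/64
Total weight = 1/24 + 1/64 = 11/192
P(X=2 | obs) = 1/24 / 11/192 = 8/11
P(X=3 | obs) = 1/64 / 11/192 = 3/11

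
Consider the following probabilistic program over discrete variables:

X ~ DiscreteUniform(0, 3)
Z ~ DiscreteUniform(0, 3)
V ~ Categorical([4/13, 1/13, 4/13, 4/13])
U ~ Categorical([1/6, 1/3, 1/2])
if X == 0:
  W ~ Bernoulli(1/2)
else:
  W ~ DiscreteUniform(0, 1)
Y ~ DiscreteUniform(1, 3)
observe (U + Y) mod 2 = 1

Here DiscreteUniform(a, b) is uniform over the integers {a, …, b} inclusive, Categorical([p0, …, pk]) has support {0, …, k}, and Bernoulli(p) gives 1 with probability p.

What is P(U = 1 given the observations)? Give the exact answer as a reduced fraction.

P(U = 1 | obs) = 1/5

Enumerate traces; 640 have nonzero weight after conditioning:
  (X=0, Z=0, V=0, U=0, W=0, Y=1) weight 1/1872
  (X=0, Z=0, V=0, U=0, W=0, Y=3) weight 1/1872
  (X=0, Z=0, V=0, U=0, W=1, Y=1) weight 1/1872
  (X=0, Z=0, V=0, U=0, W=1, Y=3) weight 1/1872
  (X=0, Z=0, V=0, U=1, W=0, Y=2) weight 1/936
  (X=0, Z=0, V=0, U=1, W=1, Y=2) weight 1/936
  (X=0, Z=0, V=0, U=2, W=0, Y=1) weight 1/624
  (X=0, Z=0, V=0, U=2, W=0, Y=3) weight 1/624
  … 632 more
Group by U:
  weight(U=0) = 1/9
  weight(U=1) = 1/9
  weight(U=2) = 1/3
Total weight = 1/9 + 1/9 + 1/3 = 5/9
P(U=0 | obs) = 1/9 / 5/9 = 1/5
P(U=1 | obs) = 1/9 / 5/9 = 1/5
P(U=2 | obs) = 1/3 / 5/9 = 3/5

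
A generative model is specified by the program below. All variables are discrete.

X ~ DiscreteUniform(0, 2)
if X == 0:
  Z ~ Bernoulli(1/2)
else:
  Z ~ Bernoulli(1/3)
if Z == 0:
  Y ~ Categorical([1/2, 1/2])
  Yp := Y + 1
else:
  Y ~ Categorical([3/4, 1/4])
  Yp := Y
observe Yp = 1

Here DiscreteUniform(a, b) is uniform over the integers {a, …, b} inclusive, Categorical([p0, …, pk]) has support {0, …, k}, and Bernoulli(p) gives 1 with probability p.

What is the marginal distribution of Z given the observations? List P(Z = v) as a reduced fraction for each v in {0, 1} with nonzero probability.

P(Z=0) = 22/29, P(Z=1) = 7/29

Enumerate traces; 6 have nonzero weight after conditioning:
  (X=0, Z=0, Y=0) weight 1/12
  (X=0, Z=1, Y=1) weight 1/24
  (X=1, Z=0, Y=0) weight 1/9
  (X=1, Z=1, Y=1) weight 1/36
  (X=2, Z=0, Y=0) weight 1/9
  (X=2, Z=1, Y=1) weight 1/36
Group by Z:
  weight(Z=0) = 11/36
  weight(Z=1) = 7/72
Total weight = 11/36 + 7/72 = 29/72
P(Z=0 | obs) = 11/36 / 29/72 = 22/29
P(Z=1 | obs) = 7/72 / 29/72 = 7/29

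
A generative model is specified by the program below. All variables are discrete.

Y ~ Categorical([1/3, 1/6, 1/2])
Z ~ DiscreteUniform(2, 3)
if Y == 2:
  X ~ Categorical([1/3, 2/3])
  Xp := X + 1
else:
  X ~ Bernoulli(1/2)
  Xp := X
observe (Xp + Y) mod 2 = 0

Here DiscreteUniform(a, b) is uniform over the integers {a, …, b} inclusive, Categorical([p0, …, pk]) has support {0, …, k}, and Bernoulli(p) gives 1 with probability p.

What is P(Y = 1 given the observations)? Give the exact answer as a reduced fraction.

P(Y = 1 | obs) = 1/7

Enumerate traces; 6 have nonzero weight after conditioning:
  (Y=0, Z=2, X=0) weight 1/12
  (Y=0, Z=3, X=0) weight 1/12
  (Y=1, Z=2, X=1) weight 1/24
  (Y=1, Z=3, X=1) weight 1/24
  (Y=2, Z=2, X=1) weight 1/6
  (Y=2, Z=3, X=1) weight 1/6
Group by Y:
  weight(Y=0) = 1/6
  weight(Y=1) = 1/12
  weight(Y=2) = 1/3
Total weight = 1/6 + 1/12 + 1/3 = 7/12
P(Y=0 | obs) = 1/6 / 7/12 = 2/7
P(Y=1 | obs) = 1/12 / 7/12 = 1/7
P(Y=2 | obs) = 1/3 / 7/12 = 4/7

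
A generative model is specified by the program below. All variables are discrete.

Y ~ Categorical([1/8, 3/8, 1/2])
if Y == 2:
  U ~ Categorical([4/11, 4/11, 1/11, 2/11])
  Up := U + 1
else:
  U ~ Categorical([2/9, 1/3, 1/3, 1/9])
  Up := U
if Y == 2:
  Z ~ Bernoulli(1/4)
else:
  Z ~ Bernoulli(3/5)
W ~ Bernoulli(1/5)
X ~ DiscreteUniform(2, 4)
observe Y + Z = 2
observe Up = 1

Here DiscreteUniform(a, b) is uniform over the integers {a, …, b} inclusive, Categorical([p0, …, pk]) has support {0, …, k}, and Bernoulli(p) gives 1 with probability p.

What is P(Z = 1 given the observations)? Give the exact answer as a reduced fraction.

Enumerate traces; 12 have nonzero weight after conditioning:
  (Y=1, U=1, Z=1, W=0, X=2) weight 1/50
  (Y=1, U=1, Z=1, W=0, X=3) weight 1/50
  (Y=1, U=1, Z=1, W=0, X=4) weight 1/50
  (Y=1, U=1, Z=1, W=1, X=2) weight 1/200
  (Y=1, U=1, Z=1, W=1, X=3) weight 1/200
  (Y=1, U=1, Z=1, W=1, X=4) weight 1/200
  (Y=2, U=0, Z=0, W=0, X=2) weight 2/55
  (Y=2, U=0, Z=0, W=0, X=3) weight 2/55
  … 4 more
Group by Z:
  weight(Z=0) = 3/22
  weight(Z=1) = 3/40
Total weight = 3/22 + 3/40 = 93/440
P(Z=0 | obs) = 3/22 / 93/440 = 20/31
P(Z=1 | obs) = 3/40 / 93/440 = 11/31

P(Z = 1 | obs) = 11/31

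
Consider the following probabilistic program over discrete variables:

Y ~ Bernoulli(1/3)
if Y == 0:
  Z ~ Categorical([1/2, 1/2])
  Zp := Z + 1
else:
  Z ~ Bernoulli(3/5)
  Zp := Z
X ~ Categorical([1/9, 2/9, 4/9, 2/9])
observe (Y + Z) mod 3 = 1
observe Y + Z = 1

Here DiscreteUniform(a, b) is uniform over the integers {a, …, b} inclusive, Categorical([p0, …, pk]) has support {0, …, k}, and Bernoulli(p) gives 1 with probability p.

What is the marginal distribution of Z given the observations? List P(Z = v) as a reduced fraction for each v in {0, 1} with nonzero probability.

P(Z=0) = 2/7, P(Z=1) = 5/7

Enumerate traces; 8 have nonzero weight after conditioning:
  (Y=0, Z=1, X=0) weight 1/27
  (Y=0, Z=1, X=1) weight 2/27
  (Y=0, Z=1, X=2) weight 4/27
  (Y=0, Z=1, X=3) weight 2/27
  (Y=1, Z=0, X=0) weight 2/135
  (Y=1, Z=0, X=1) weight 4/135
  (Y=1, Z=0, X=2) weight 8/135
  (Y=1, Z=0, X=3) weight 4/135
Group by Z:
  weight(Z=0) = 2/15
  weight(Z=1) = 1/3
Total weight = 2/15 + 1/3 = 7/15
P(Z=0 | obs) = 2/15 / 7/15 = 2/7
P(Z=1 | obs) = 1/3 / 7/15 = 5/7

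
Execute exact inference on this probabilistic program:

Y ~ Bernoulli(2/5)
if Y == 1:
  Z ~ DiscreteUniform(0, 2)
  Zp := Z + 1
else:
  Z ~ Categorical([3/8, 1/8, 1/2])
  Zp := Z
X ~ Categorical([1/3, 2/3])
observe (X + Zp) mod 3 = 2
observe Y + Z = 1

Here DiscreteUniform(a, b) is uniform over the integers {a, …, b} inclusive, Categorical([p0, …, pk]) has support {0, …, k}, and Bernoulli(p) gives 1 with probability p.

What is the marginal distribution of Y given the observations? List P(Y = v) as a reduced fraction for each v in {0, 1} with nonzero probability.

P(Y=0) = 9/25, P(Y=1) = 16/25

Enumerate traces; 2 have nonzero weight after conditioning:
  (Y=0, Z=1, X=1) weight 1/20
  (Y=1, Z=0, X=1) weight 4/45
Group by Y:
  weight(Y=0) = 1/20
  weight(Y=1) = 4/45
Total weight = 1/20 + 4/45 = 5/36
P(Y=0 | obs) = 1/20 / 5/36 = 9/25
P(Y=1 | obs) = 4/45 / 5/36 = 16/25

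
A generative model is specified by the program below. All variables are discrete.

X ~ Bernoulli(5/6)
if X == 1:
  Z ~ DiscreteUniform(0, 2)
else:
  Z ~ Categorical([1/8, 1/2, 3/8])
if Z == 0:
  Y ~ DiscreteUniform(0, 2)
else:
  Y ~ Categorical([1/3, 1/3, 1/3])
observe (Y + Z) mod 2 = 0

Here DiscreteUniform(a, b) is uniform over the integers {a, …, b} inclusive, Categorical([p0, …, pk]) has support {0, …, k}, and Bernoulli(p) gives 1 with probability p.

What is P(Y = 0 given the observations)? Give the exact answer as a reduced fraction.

Enumerate traces; 10 have nonzero weight after conditioning:
  (X=0, Z=0, Y=0) weight 1/144
  (X=0, Z=0, Y=2) weight 1/144
  (X=0, Z=1, Y=1) weight 1/36
  (X=0, Z=2, Y=0) weight 1/48
  (X=0, Z=2, Y=2) weight 1/48
  (X=1, Z=0, Y=0) weight 5/54
  (X=1, Z=0, Y=2) weight 5/54
  (X=1, Z=1, Y=1) weight 5/54
  … 2 more
Group by Y:
  weight(Y=0) = 23/108
  weight(Y=1) = 13/108
  weight(Y=2) = 23/108
Total weight = 23/108 + 13/108 + 23/108 = 59/108
P(Y=0 | obs) = 23/108 / 59/108 = 23/59
P(Y=1 | obs) = 13/108 / 59/108 = 13/59
P(Y=2 | obs) = 23/108 / 59/108 = 23/59

P(Y = 0 | obs) = 23/59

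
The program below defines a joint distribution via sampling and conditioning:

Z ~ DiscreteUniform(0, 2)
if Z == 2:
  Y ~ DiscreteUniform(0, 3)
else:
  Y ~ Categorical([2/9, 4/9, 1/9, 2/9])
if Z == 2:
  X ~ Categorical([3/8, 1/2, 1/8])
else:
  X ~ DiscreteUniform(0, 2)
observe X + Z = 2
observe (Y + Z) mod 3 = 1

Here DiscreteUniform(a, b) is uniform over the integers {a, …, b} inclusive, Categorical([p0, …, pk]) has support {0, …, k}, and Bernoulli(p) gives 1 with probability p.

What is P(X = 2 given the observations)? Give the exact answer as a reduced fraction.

P(X = 2 | obs) = 128/337

Enumerate traces; 4 have nonzero weight after conditioning:
  (Z=0, Y=1, X=2) weight 4/81
  (Z=1, Y=0, X=1) weight 2/81
  (Z=1, Y=3, X=1) weight 2/81
  (Z=2, Y=2, X=0) weight 1/32
Group by X:
  weight(X=0) = 1/32
  weight(X=1) = 4/81
  weight(X=2) = 4/81
Total weight = 1/32 + 4/81 + 4/81 = 337/2592
P(X=0 | obs) = 1/32 / 337/2592 = 81/337
P(X=1 | obs) = 4/81 / 337/2592 = 128/337
P(X=2 | obs) = 4/81 / 337/2592 = 128/337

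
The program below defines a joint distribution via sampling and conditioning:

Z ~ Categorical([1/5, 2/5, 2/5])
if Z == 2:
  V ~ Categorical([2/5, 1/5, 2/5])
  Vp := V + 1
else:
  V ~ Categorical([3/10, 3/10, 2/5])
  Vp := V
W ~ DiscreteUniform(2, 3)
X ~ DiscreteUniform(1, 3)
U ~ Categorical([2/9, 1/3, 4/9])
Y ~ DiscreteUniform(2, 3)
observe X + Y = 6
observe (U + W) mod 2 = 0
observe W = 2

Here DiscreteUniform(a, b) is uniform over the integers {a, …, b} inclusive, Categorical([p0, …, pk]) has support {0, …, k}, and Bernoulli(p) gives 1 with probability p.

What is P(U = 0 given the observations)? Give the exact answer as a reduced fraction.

Enumerate traces; 18 have nonzero weight after conditioning:
  (Z=0, V=0, W=2, X=3, U=0, Y=3) weight 1/900
  (Z=0, V=0, W=2, X=3, U=2, Y=3) weight 1/450
  (Z=0, V=1, W=2, X=3, U=0, Y=3) weight 1/900
  (Z=0, V=1, W=2, X=3, U=2, Y=3) weight 1/450
  (Z=0, V=2, W=2, X=3, U=0, Y=3) weight 1/675
  (Z=0, V=2, W=2, X=3, U=2, Y=3) weight 2/675
  (Z=1, V=0, W=2, X=3, U=0, Y=3) weight 1/450
  (Z=1, V=0, W=2, X=3, U=2, Y=3) weight 1/225
  … 10 more
Group by U:
  weight(U=0) = 1/54
  weight(U=2) = 1/27
Total weight = 1/54 + 1/27 = 1/18
P(U=0 | obs) = 1/54 / 1/18 = 1/3
P(U=2 | obs) = 1/27 / 1/18 = 2/3

P(U = 0 | obs) = 1/3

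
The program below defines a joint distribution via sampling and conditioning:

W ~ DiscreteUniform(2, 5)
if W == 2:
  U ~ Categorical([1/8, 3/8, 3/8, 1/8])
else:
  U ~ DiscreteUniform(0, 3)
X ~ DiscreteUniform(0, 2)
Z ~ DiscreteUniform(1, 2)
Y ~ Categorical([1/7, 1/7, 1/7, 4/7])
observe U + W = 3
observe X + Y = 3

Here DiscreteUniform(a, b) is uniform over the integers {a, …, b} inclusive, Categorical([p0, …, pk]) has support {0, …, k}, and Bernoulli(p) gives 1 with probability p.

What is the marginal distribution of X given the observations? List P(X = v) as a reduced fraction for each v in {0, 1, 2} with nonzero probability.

Enumerate traces; 12 have nonzero weight after conditioning:
  (W=2, U=1, X=0, Z=1, Y=3) weight 1/112
  (W=2, U=1, X=0, Z=2, Y=3) weight 1/112
  (W=2, U=1, X=1, Z=1, Y=2) weight 1/448
  (W=2, U=1, X=1, Z=2, Y=2) weight 1/448
  (W=2, U=1, X=2, Z=1, Y=1) weight 1/448
  (W=2, U=1, X=2, Z=2, Y=1) weight 1/448
  (W=3, U=0, X=0, Z=1, Y=3) weight 1/168
  (W=3, U=0, X=0, Z=2, Y=3) weight 1/168
  … 4 more
Group by X:
  weight(X=0) = 5/168
  weight(X=1) = 5/672
  weight(X=2) = 5/672
Total weight = 5/168 + 5/672 + 5/672 = 5/112
P(X=0 | obs) = 5/168 / 5/112 = 2/3
P(X=1 | obs) = 5/672 / 5/112 = 1/6
P(X=2 | obs) = 5/672 / 5/112 = 1/6

P(X=0) = 2/3, P(X=1) = 1/6, P(X=2) = 1/6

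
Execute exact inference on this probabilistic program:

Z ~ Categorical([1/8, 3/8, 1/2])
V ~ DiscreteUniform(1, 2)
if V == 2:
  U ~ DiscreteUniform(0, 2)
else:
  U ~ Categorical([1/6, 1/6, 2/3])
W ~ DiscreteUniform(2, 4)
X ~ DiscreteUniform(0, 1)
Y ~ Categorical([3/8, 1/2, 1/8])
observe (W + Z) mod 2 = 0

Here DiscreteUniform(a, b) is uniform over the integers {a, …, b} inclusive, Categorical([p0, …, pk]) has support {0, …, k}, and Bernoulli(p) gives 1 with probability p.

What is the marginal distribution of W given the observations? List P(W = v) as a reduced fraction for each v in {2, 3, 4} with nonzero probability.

Enumerate traces; 180 have nonzero weight after conditioning:
  (Z=0, V=1, U=0, W=2, X=0, Y=0) weight 1/1536
  (Z=0, V=1, U=0, W=2, X=0, Y=1) weight 1/1152
  (Z=0, V=1, U=0, W=2, X=0, Y=2) weight 1/4608
  (Z=0, V=1, U=0, W=2, X=1, Y=0) weight 1/1536
  (Z=0, V=1, U=0, W=2, X=1, Y=1) weight 1/1152
  (Z=0, V=1, U=0, W=2, X=1, Y=2) weight 1/4608
  (Z=0, V=1, U=0, W=4, X=0, Y=0) weight 1/1536
  (Z=0, V=1, U=0, W=4, X=0, Y=1) weight 1/1152
  (Z=1, V=1, U=0, W=3, X=0, Y=0) weight 1/512
  … 171 more
Group by W:
  weight(W=2) = 5/24
  weight(W=3) = 1/8
  weight(W=4) = 5/24
Total weight = 5/24 + 1/8 + 5/24 = 13/24
P(W=2 | obs) = 5/24 / 13/24 = 5/13
P(W=3 | obs) = 1/8 / 13/24 = 3/13
P(W=4 | obs) = 5/24 / 13/24 = 5/13

P(W=2) = 5/13, P(W=3) = 3/13, P(W=4) = 5/13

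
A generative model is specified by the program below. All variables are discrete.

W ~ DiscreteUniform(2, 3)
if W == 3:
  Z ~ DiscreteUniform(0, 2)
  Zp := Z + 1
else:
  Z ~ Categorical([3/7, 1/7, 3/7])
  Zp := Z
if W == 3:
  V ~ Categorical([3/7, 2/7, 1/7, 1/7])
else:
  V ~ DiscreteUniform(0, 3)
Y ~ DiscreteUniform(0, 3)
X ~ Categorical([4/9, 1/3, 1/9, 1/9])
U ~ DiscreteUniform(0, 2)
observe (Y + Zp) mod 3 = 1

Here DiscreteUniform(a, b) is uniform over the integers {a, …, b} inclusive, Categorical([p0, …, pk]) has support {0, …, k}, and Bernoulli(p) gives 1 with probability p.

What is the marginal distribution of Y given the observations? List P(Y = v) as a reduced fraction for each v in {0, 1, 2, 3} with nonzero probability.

P(Y=0) = 5/26, P(Y=1) = 4/13, P(Y=2) = 4/13, P(Y=3) = 5/26

Enumerate traces; 384 have nonzero weight after conditioning:
  (W=2, Z=0, V=0, Y=1, X=0, U=0) weight 1/504
  (W=2, Z=0, V=0, Y=1, X=0, U=1) weight 1/504
  (W=2, Z=0, V=0, Y=1, X=0, U=2) weight 1/504
  (W=2, Z=0, V=0, Y=1, X=1, U=0) weight 1/672
  (W=2, Z=0, V=0, Y=1, X=1, U=1) weight 1/672
  (W=2, Z=0, V=0, Y=1, X=1, U=2) weight 1/672
  (W=2, Z=0, V=0, Y=1, X=2, U=0) weight 1/2016
  (W=2, Z=0, V=0, Y=1, X=2, U=1) weight 1/2016
  (W=2, Z=1, V=0, Y=0, X=0, U=0) weight 1/1512
  (W=2, Z=1, V=0, Y=3, X=0, U=0) weight 1/1512
  … 374 more
Group by Y:
  weight(Y=0) = 5/84
  weight(Y=1) = 2/21
  weight(Y=2) = 2/21
  weight(Y=3) = 5/84
Total weight = 5/84 + 2/21 + 2/21 + 5/84 = 13/42
P(Y=0 | obs) = 5/84 / 13/42 = 5/26
P(Y=1 | obs) = 2/21 / 13/42 = 4/13
P(Y=2 | obs) = 2/21 / 13/42 = 4/13
P(Y=3 | obs) = 5/84 / 13/42 = 5/26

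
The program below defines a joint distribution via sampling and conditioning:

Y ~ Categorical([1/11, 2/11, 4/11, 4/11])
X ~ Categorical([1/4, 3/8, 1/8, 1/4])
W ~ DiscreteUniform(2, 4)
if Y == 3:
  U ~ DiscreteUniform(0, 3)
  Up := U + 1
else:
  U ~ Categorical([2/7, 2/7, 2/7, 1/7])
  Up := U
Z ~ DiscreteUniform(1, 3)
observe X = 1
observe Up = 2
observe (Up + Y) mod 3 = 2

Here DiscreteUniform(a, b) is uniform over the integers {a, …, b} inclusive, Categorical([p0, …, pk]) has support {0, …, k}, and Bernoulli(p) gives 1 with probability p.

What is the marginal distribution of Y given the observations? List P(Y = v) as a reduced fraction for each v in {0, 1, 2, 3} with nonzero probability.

Enumerate traces; 18 have nonzero weight after conditioning:
  (Y=0, X=1, W=2, U=2, Z=1) weight 1/924
  (Y=0, X=1, W=2, U=2, Z=2) weight 1/924
  (Y=0, X=1, W=2, U=2, Z=3) weight 1/924
  (Y=0, X=1, W=3, U=2, Z=1) weight 1/924
  (Y=0, X=1, W=3, U=2, Z=2) weight 1/924
  (Y=0, X=1, W=3, U=2, Z=3) weight 1/924
  (Y=0, X=1, W=4, U=2, Z=1) weight 1/924
  (Y=0, X=1, W=4, U=2, Z=2) weight 1/924
  (Y=3, X=1, W=2, U=1, Z=1) weight 1/264
  … 9 more
Group by Y:
  weight(Y=0) = 3/308
  weight(Y=3) = 3/88
Total weight = 3/308 + 3/88 = 27/616
P(Y=0 | obs) = 3/308 / 27/616 = 2/9
P(Y=3 | obs) = 3/88 / 27/616 = 7/9

P(Y=0) = 2/9, P(Y=3) = 7/9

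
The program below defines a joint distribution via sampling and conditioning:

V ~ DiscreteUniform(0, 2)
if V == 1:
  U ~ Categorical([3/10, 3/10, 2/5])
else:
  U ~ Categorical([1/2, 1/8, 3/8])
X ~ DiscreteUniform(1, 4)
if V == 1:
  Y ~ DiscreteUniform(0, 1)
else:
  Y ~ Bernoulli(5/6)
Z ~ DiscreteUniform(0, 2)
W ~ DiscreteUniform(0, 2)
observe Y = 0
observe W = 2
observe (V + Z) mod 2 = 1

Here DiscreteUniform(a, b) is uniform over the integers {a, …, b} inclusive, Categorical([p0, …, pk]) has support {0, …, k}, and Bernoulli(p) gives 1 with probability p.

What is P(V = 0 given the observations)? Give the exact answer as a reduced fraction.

Enumerate traces; 48 have nonzero weight after conditioning:
  (V=0, U=0, X=1, Y=0, Z=1, W=2) weight 1/1296
  (V=0, U=0, X=2, Y=0, Z=1, W=2) weight 1/1296
  (V=0, U=0, X=3, Y=0, Z=1, W=2) weight 1/1296
  (V=0, U=0, X=4, Y=0, Z=1, W=2) weight 1/1296
  (V=0, U=1, X=1, Y=0, Z=1, W=2) weight 1/5184
  (V=0, U=1, X=2, Y=0, Z=1, W=2) weight 1/5184
  (V=0, U=1, X=3, Y=0, Z=1, W=2) weight 1/5184
  (V=0, U=1, X=4, Y=0, Z=1, W=2) weight 1/5184
  (V=1, U=0, X=1, Y=0, Z=0, W=2) weight 1/720
  (V=2, U=0, X=1, Y=0, Z=1, W=2) weight 1/1296
  … 38 more
Group by V:
  weight(V=0) = 1/162
  weight(V=1) = 1/27
  weight(V=2) = 1/162
Total weight = 1/162 + 1/27 + 1/162 = 4/81
P(V=0 | obs) = 1/162 / 4/81 = 1/8
P(V=1 | obs) = 1/27 / 4/81 = 3/4
P(V=2 | obs) = 1/162 / 4/81 = 1/8

P(V = 0 | obs) = 1/8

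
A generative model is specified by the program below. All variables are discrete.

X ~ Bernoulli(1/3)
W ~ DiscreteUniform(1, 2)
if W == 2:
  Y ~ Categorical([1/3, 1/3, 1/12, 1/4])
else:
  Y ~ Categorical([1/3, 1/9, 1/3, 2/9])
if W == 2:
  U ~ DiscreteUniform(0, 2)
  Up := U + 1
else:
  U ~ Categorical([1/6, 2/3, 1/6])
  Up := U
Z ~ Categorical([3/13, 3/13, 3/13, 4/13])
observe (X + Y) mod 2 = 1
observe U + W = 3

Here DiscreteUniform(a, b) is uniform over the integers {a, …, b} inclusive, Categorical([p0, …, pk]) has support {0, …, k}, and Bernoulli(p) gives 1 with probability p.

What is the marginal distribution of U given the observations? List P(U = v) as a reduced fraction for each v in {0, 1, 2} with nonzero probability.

Enumerate traces; 32 have nonzero weight after conditioning:
  (X=0, W=1, Y=1, U=2, Z=0) weight 1/702
  (X=0, W=1, Y=1, U=2, Z=1) weight 1/702
  (X=0, W=1, Y=1, U=2, Z=2) weight 1/702
  (X=0, W=1, Y=1, U=2, Z=3) weight 2/1053
  (X=0, W=1, Y=3, U=2, Z=0) weight 1/351
  (X=0, W=1, Y=3, U=2, Z=1) weight 1/351
  (X=0, W=1, Y=3, U=2, Z=2) weight 1/351
  (X=0, W=1, Y=3, U=2, Z=3) weight 4/1053
  (X=0, W=2, Y=1, U=1, Z=0) weight 1/117
  … 23 more
Group by U:
  weight(U=1) = 19/216
  weight(U=2) = 1/27
Total weight = 19/216 + 1/27 = 1/8
P(U=1 | obs) = 19/216 / 1/8 = 19/27
P(U=2 | obs) = 1/27 / 1/8 = 8/27

P(U=1) = 19/27, P(U=2) = 8/27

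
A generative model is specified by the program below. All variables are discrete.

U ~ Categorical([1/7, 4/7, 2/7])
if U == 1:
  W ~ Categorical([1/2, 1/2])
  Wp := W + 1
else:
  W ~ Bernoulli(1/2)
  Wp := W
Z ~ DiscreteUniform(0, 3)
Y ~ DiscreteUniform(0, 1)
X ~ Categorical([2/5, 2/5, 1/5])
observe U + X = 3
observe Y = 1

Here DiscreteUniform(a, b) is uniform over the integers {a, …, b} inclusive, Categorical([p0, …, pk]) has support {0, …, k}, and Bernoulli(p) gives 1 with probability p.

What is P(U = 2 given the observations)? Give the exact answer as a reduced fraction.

P(U = 2 | obs) = 1/2

Enumerate traces; 16 have nonzero weight after conditioning:
  (U=1, W=0, Z=0, Y=1, X=2) weight 1/140
  (U=1, W=0, Z=1, Y=1, X=2) weight 1/140
  (U=1, W=0, Z=2, Y=1, X=2) weight 1/140
  (U=1, W=0, Z=3, Y=1, X=2) weight 1/140
  (U=1, W=1, Z=0, Y=1, X=2) weight 1/140
  (U=1, W=1, Z=1, Y=1, X=2) weight 1/140
  (U=1, W=1, Z=2, Y=1, X=2) weight 1/140
  (U=1, W=1, Z=3, Y=1, X=2) weight 1/140
  (U=2, W=0, Z=0, Y=1, X=1) weight 1/140
  … 7 more
Group by U:
  weight(U=1) = 2/35
  weight(U=2) = 2/35
Total weight = 2/35 + 2/35 = 4/35
P(U=1 | obs) = 2/35 / 4/35 = 1/2
P(U=2 | obs) = 2/35 / 4/35 = 1/2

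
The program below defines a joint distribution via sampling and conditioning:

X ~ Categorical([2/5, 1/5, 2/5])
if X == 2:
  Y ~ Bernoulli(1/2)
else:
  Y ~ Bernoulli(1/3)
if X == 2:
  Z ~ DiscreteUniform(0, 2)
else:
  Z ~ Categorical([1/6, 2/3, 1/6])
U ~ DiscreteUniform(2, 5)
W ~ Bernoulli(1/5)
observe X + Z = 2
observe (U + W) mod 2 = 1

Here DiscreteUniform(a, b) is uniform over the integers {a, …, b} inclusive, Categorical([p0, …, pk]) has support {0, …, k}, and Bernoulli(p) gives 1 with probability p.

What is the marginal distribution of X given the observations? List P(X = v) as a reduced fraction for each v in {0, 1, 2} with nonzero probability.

P(X=0) = 1/5, P(X=1) = 2/5, P(X=2) = 2/5

Enumerate traces; 24 have nonzero weight after conditioning:
  (X=0, Y=0, Z=2, U=2, W=1) weight 1/450
  (X=0, Y=0, Z=2, U=3, W=0) weight 2/225
  (X=0, Y=0, Z=2, U=4, W=1) weight 1/450
  (X=0, Y=0, Z=2, U=5, W=0) weight 2/225
  (X=0, Y=1, Z=2, U=2, W=1) weight 1/900
  (X=0, Y=1, Z=2, U=3, W=0) weight 1/225
  (X=0, Y=1, Z=2, U=4, W=1) weight 1/900
  (X=0, Y=1, Z=2, U=5, W=0) weight 1/225
  (X=1, Y=0, Z=1, U=2, W=1) weight 1/225
  (X=2, Y=0, Z=0, U=2, W=1) weight 1/300
  … 14 more
Group by X:
  weight(X=0) = 1/30
  weight(X=1) = 1/15
  weight(X=2) = 1/15
Total weight = 1/30 + 1/15 + 1/15 = 1/6
P(X=0 | obs) = 1/30 / 1/6 = 1/5
P(X=1 | obs) = 1/15 / 1/6 = 2/5
P(X=2 | obs) = 1/15 / 1/6 = 2/5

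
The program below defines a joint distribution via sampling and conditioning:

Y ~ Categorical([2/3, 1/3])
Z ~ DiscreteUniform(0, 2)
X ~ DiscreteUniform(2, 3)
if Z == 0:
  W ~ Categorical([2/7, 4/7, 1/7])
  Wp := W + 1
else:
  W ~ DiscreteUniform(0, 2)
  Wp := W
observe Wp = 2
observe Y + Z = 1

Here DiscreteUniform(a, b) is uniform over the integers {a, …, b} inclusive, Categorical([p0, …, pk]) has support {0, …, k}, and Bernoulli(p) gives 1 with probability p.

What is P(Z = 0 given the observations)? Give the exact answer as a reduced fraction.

P(Z = 0 | obs) = 6/13

Enumerate traces; 4 have nonzero weight after conditioning:
  (Y=0, Z=1, X=2, W=2) weight 1/27
  (Y=0, Z=1, X=3, W=2) weight 1/27
  (Y=1, Z=0, X=2, W=1) weight 2/63
  (Y=1, Z=0, X=3, W=1) weight 2/63
Group by Z:
  weight(Z=0) = 4/63
  weight(Z=1) = 2/27
Total weight = 4/63 + 2/27 = 26/189
P(Z=0 | obs) = 4/63 / 26/189 = 6/13
P(Z=1 | obs) = 2/27 / 26/189 = 7/13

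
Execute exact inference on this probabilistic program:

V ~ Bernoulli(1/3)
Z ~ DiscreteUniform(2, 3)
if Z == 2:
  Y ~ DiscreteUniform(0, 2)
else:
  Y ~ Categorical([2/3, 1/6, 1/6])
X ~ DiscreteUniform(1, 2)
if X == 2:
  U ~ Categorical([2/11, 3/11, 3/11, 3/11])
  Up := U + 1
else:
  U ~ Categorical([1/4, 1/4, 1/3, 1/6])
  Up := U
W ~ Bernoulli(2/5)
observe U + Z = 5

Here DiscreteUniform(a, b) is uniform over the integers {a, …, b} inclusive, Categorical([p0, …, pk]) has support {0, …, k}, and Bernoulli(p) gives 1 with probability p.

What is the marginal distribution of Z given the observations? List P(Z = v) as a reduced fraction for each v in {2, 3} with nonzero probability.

Enumerate traces; 48 have nonzero weight after conditioning:
  (V=0, Z=2, Y=0, X=1, U=3, W=0) weight 1/180
  (V=0, Z=2, Y=0, X=1, U=3, W=1) weight 1/270
  (V=0, Z=2, Y=0, X=2, U=3, W=0) weight 1/110
  (V=0, Z=2, Y=0, X=2, U=3, W=1) weight 1/165
  (V=0, Z=2, Y=1, X=1, U=3, W=0) weight 1/180
  (V=0, Z=2, Y=1, X=1, U=3, W=1) weight 1/270
  (V=0, Z=2, Y=1, X=2, U=3, W=0) weight 1/110
  (V=0, Z=2, Y=1, X=2, U=3, W=1) weight 1/165
  (V=0, Z=3, Y=0, X=1, U=2, W=0) weight 1/45
  … 39 more
Group by Z:
  weight(Z=2) = 29/264
  weight(Z=3) = 5/33
Total weight = 29/264 + 5/33 = 23/88
P(Z=2 | obs) = 29/264 / 23/88 = 29/69
P(Z=3 | obs) = 5/33 / 23/88 = 40/69

P(Z=2) = 29/69, P(Z=3) = 40/69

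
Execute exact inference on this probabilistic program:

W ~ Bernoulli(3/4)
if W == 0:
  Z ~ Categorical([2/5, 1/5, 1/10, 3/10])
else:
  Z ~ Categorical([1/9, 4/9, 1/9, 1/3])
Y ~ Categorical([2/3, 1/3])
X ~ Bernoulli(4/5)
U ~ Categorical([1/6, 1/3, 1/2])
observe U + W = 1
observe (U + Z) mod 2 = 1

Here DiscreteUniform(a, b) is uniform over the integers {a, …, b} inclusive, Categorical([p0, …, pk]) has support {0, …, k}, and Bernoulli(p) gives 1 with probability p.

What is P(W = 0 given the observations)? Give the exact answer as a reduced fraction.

Enumerate traces; 16 have nonzero weight after conditioning:
  (W=0, Z=0, Y=0, X=0, U=1) weight 1/225
  (W=0, Z=0, Y=0, X=1, U=1) weight 4/225
  (W=0, Z=0, Y=1, X=0, U=1) weight 1/450
  (W=0, Z=0, Y=1, X=1, U=1) weight 2/225
  (W=0, Z=2, Y=0, X=0, U=1) weight 1/900
  (W=0, Z=2, Y=0, X=1, U=1) weight 1/225
  (W=0, Z=2, Y=1, X=0, U=1) weight 1/1800
  (W=0, Z=2, Y=1, X=1, U=1) weight 1/450
  (W=1, Z=1, Y=0, X=0, U=0) weight 1/135
  … 7 more
Group by W:
  weight(W=0) = 1/24
  weight(W=1) = 7/72
Total weight = 1/24 + 7/72 = 5/36
P(W=0 | obs) = 1/24 / 5/36 = 3/10
P(W=1 | obs) = 7/72 / 5/36 = 7/10

P(W = 0 | obs) = 3/10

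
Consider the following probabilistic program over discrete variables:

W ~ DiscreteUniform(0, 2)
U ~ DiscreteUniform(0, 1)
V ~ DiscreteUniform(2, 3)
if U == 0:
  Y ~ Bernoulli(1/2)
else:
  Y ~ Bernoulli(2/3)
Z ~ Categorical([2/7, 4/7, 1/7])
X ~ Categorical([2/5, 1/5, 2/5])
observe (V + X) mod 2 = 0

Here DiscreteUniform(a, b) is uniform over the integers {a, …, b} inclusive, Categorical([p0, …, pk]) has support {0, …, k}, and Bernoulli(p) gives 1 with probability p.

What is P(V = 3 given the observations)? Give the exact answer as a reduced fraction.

Enumerate traces; 108 have nonzero weight after conditioning:
  (W=0, U=0, V=2, Y=0, Z=0, X=0) weight 1/210
  (W=0, U=0, V=2, Y=0, Z=0, X=2) weight 1/210
  (W=0, U=0, V=2, Y=0, Z=1, X=0) weight 1/105
  (W=0, U=0, V=2, Y=0, Z=1, X=2) weight 1/105
  (W=0, U=0, V=2, Y=0, Z=2, X=0) weight 1/420
  (W=0, U=0, V=2, Y=0, Z=2, X=2) weight 1/420
  (W=0, U=0, V=2, Y=1, Z=0, X=0) weight 1/210
  (W=0, U=0, V=2, Y=1, Z=0, X=2) weight 1/210
  (W=0, U=0, V=3, Y=0, Z=0, X=1) weight 1/420
  … 99 more
Group by V:
  weight(V=2) = 2/5
  weight(V=3) = 1/10
Total weight = 2/5 + 1/10 = 1/2
P(V=2 | obs) = 2/5 / 1/2 = 4/5
P(V=3 | obs) = 1/10 / 1/2 = 1/5

P(V = 3 | obs) = 1/5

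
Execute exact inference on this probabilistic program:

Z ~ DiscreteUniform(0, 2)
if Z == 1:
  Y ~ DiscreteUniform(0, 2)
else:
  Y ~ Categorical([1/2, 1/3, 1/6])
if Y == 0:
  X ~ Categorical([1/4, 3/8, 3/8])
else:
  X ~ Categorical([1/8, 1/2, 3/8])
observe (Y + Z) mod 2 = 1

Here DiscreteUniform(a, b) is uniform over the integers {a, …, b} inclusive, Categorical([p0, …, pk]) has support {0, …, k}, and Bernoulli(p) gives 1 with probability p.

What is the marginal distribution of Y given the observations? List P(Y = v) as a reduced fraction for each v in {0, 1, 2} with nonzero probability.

P(Y=0) = 1/4, P(Y=1) = 1/2, P(Y=2) = 1/4

Enumerate traces; 12 have nonzero weight after conditioning:
  (Z=0, Y=1, X=0) weight 1/72
  (Z=0, Y=1, X=1) weight 1/18
  (Z=0, Y=1, X=2) weight 1/24
  (Z=1, Y=0, X=0) weight 1/36
  (Z=1, Y=0, X=1) weight 1/24
  (Z=1, Y=0, X=2) weight 1/24
  (Z=1, Y=2, X=0) weight 1/72
  (Z=1, Y=2, X=1) weight 1/18
  … 4 more
Group by Y:
  weight(Y=0) = 1/9
  weight(Y=1) = 2/9
  weight(Y=2) = 1/9
Total weight = 1/9 + 2/9 + 1/9 = 4/9
P(Y=0 | obs) = 1/9 / 4/9 = 1/4
P(Y=1 | obs) = 2/9 / 4/9 = 1/2
P(Y=2 | obs) = 1/9 / 4/9 = 1/4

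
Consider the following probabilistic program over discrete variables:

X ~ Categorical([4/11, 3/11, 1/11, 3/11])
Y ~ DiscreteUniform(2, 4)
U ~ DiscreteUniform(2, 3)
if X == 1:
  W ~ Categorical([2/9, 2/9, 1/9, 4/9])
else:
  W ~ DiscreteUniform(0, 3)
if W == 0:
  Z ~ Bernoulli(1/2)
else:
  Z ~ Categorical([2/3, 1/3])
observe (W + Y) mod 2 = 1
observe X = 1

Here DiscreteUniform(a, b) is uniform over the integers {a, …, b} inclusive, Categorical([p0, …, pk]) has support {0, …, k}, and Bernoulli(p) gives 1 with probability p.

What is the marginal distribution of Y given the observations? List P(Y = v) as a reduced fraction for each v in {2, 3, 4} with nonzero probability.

Enumerate traces; 24 have nonzero weight after conditioning:
  (X=1, Y=2, U=2, W=1, Z=0) weight 2/297
  (X=1, Y=2, U=2, W=1, Z=1) weight 1/297
  (X=1, Y=2, U=2, W=3, Z=0) weight 4/297
  (X=1, Y=2, U=2, W=3, Z=1) weight 2/297
  (X=1, Y=2, U=3, W=1, Z=0) weight 2/297
  (X=1, Y=2, U=3, W=1, Z=1) weight 1/297
  (X=1, Y=2, U=3, W=3, Z=0) weight 4/297
  (X=1, Y=2, U=3, W=3, Z=1) weight 2/297
  (X=1, Y=3, U=2, W=0, Z=0) weight 1/198
  (X=1, Y=4, U=2, W=1, Z=0) weight 2/297
  … 14 more
Group by Y:
  weight(Y=2) = 2/33
  weight(Y=3) = 1/33
  weight(Y=4) = 2/33
Total weight = 2/33 + 1/33 + 2/33 = 5/33
P(Y=2 | obs) = 2/33 / 5/33 = 2/5
P(Y=3 | obs) = 1/33 / 5/33 = 1/5
P(Y=4 | obs) = 2/33 / 5/33 = 2/5

P(Y=2) = 2/5, P(Y=3) = 1/5, P(Y=4) = 2/5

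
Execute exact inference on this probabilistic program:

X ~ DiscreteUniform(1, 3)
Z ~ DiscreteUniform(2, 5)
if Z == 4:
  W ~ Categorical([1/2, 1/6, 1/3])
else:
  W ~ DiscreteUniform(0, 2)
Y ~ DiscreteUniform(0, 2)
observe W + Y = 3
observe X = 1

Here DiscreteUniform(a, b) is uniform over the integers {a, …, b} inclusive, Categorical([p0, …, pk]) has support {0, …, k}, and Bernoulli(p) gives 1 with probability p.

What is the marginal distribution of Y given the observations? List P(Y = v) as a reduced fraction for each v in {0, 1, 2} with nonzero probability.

P(Y=1) = 8/15, P(Y=2) = 7/15

Enumerate traces; 8 have nonzero weight after conditioning:
  (X=1, Z=2, W=1, Y=2) weight 1/108
  (X=1, Z=2, W=2, Y=1) weight 1/108
  (X=1, Z=3, W=1, Y=2) weight 1/108
  (X=1, Z=3, W=2, Y=1) weight 1/108
  (X=1, Z=4, W=1, Y=2) weight 1/216
  (X=1, Z=4, W=2, Y=1) weight 1/108
  (X=1, Z=5, W=1, Y=2) weight 1/108
  (X=1, Z=5, W=2, Y=1) weight 1/108
Group by Y:
  weight(Y=1) = 1/27
  weight(Y=2) = 7/216
Total weight = 1/27 + 7/216 = 5/72
P(Y=1 | obs) = 1/27 / 5/72 = 8/15
P(Y=2 | obs) = 7/216 / 5/72 = 7/15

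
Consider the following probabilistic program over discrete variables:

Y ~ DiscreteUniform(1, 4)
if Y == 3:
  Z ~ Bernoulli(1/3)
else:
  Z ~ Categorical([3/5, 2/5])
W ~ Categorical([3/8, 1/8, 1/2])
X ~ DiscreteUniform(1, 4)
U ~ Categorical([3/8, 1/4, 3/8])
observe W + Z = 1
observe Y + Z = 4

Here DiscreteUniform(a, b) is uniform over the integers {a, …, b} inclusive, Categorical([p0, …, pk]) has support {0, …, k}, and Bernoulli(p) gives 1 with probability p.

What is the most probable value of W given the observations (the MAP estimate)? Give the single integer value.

Enumerate traces; 24 have nonzero weight after conditioning:
  (Y=3, Z=1, W=0, X=1, U=0) weight 3/1024
  (Y=3, Z=1, W=0, X=1, U=1) weight 1/512
  (Y=3, Z=1, W=0, X=1, U=2) weight 3/1024
  (Y=3, Z=1, W=0, X=2, U=0) weight 3/1024
  (Y=3, Z=1, W=0, X=2, U=1) weight 1/512
  (Y=3, Z=1, W=0, X=2, U=2) weight 3/1024
  (Y=3, Z=1, W=0, X=3, U=0) weight 3/1024
  (Y=3, Z=1, W=0, X=3, U=1) weight 1/512
  (Y=4, Z=0, W=1, X=1, U=0) weight 9/5120
  … 15 more
Group by W:
  weight(W=0) = 1/32
  weight(W=1) = 3/160
Total weight = 1/32 + 3/160 = 1/20
P(W=0 | obs) = 1/32 / 1/20 = 5/8
P(W=1 | obs) = 3/160 / 1/20 = 3/8
argmax = 0

argmax_v P(W = v | obs) = 0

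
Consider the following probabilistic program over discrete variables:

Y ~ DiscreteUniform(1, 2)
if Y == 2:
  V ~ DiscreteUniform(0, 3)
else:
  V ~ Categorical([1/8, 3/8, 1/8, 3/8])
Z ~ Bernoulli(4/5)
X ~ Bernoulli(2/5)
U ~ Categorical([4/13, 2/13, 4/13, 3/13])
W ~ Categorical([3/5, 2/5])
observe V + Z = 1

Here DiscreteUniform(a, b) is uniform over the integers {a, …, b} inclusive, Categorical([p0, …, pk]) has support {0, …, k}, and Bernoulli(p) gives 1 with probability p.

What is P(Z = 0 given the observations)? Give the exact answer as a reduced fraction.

Enumerate traces; 64 have nonzero weight after conditioning:
  (Y=1, V=0, Z=1, X=0, U=0, W=0) weight 9/1625
  (Y=1, V=0, Z=1, X=0, U=0, W=1) weight 6/1625
  (Y=1, V=0, Z=1, X=0, U=1, W=0) weight 9/3250
  (Y=1, V=0, Z=1, X=0, U=1, W=1) weight 3/1625
  (Y=1, V=0, Z=1, X=0, U=2, W=0) weight 9/1625
  (Y=1, V=0, Z=1, X=0, U=2, W=1) weight 6/1625
  (Y=1, V=0, Z=1, X=0, U=3, W=0) weight 27/6500
  (Y=1, V=0, Z=1, X=0, U=3, W=1) weight 9/3250
  (Y=1, V=1, Z=0, X=0, U=0, W=0) weight 27/6500
  … 55 more
Group by Z:
  weight(Z=0) = 1/16
  weight(Z=1) = 3/20
Total weight = 1/16 + 3/20 = 17/80
P(Z=0 | obs) = 1/16 / 17/80 = 5/17
P(Z=1 | obs) = 3/20 / 17/80 = 12/17

P(Z = 0 | obs) = 5/17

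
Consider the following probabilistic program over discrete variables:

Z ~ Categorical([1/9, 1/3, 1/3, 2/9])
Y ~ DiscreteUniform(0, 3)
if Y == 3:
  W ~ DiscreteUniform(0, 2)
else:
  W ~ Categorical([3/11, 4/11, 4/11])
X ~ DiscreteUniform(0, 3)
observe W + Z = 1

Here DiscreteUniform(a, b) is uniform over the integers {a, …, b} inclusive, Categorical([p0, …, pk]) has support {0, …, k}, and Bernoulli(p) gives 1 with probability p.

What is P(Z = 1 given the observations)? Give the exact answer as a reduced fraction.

P(Z = 1 | obs) = 114/161

Enumerate traces; 32 have nonzero weight after conditioning:
  (Z=0, Y=0, W=1, X=0) weight 1/396
  (Z=0, Y=0, W=1, X=1) weight 1/396
  (Z=0, Y=0, W=1, X=2) weight 1/396
  (Z=0, Y=0, W=1, X=3) weight 1/396
  (Z=0, Y=1, W=1, X=0) weight 1/396
  (Z=0, Y=1, W=1, X=1) weight 1/396
  (Z=0, Y=1, W=1, X=2) weight 1/396
  (Z=0, Y=1, W=1, X=3) weight 1/396
  (Z=1, Y=0, W=0, X=0) weight 1/176
  … 23 more
Group by Z:
  weight(Z=0) = 47/1188
  weight(Z=1) = 19/198
Total weight = 47/1188 + 19/198 = 161/1188
P(Z=0 | obs) = 47/1188 / 161/1188 = 47/161
P(Z=1 | obs) = 19/198 / 161/1188 = 114/161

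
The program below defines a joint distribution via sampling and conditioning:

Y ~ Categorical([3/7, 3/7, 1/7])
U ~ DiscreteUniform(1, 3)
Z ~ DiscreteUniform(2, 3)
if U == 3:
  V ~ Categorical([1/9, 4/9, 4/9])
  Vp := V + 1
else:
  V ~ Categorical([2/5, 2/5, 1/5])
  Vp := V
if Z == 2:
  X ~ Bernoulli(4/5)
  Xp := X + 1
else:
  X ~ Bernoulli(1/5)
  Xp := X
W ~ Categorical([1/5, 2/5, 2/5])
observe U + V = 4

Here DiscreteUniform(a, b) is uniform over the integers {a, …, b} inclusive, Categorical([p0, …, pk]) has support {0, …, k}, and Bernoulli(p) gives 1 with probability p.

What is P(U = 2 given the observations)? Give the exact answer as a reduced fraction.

Enumerate traces; 72 have nonzero weight after conditioning:
  (Y=0, U=2, Z=2, V=2, X=0, W=0) weight 1/1750
  (Y=0, U=2, Z=2, V=2, X=0, W=1) weight 1/875
  (Y=0, U=2, Z=2, V=2, X=0, W=2) weight 1/875
  (Y=0, U=2, Z=2, V=2, X=1, W=0) weight 2/875
  (Y=0, U=2, Z=2, V=2, X=1, W=1) weight 4/875
  (Y=0, U=2, Z=2, V=2, X=1, W=2) weight 4/875
  (Y=0, U=2, Z=3, V=2, X=0, W=0) weight 2/875
  (Y=0, U=2, Z=3, V=2, X=0, W=1) weight 4/875
  (Y=0, U=3, Z=2, V=1, X=0, W=0) weight 2/1575
  … 63 more
Group by U:
  weight(U=2) = 1/15
  weight(U=3) = 4/27
Total weight = 1/15 + 4/27 = 29/135
P(U=2 | obs) = 1/15 / 29/135 = 9/29
P(U=3 | obs) = 4/27 / 29/135 = 20/29

P(U = 2 | obs) = 9/29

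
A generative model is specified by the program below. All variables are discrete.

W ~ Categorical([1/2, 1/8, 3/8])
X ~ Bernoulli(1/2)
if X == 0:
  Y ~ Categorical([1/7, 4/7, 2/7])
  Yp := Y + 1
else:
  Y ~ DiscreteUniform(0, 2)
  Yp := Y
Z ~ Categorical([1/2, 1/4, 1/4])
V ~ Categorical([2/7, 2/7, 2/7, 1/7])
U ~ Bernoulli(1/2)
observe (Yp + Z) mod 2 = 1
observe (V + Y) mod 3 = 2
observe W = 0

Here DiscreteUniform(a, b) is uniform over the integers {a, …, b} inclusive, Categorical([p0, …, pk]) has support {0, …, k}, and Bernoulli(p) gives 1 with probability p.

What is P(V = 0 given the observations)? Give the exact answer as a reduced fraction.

Enumerate traces; 24 have nonzero weight after conditioning:
  (W=0, X=0, Y=0, Z=0, V=2, U=0) weight 1/392
  (W=0, X=0, Y=0, Z=0, V=2, U=1) weight 1/392
  (W=0, X=0, Y=0, Z=2, V=2, U=0) weight 1/784
  (W=0, X=0, Y=0, Z=2, V=2, U=1) weight 1/784
  (W=0, X=0, Y=1, Z=1, V=1, U=0) weight 1/196
  (W=0, X=0, Y=1, Z=1, V=1, U=1) weight 1/196
  (W=0, X=0, Y=2, Z=0, V=0, U=0) weight 1/196
  (W=0, X=0, Y=2, Z=0, V=0, U=1) weight 1/196
  (W=0, X=0, Y=2, Z=0, V=3, U=0) weight 1/392
  … 15 more
Group by V:
  weight(V=0) = 25/1176
  weight(V=1) = 11/392
  weight(V=2) = 2/147
  weight(V=3) = 25/2352
Total weight = 25/1176 + 11/392 + 2/147 + 25/2352 = 173/2352
P(V=0 | obs) = 25/1176 / 173/2352 = 50/173
P(V=1 | obs) = 11/392 / 173/2352 = 66/173
P(V=2 | obs) = 2/147 / 173/2352 = 32/173
P(V=3 | obs) = 25/2352 / 173/2352 = 25/173

P(V = 0 | obs) = 50/173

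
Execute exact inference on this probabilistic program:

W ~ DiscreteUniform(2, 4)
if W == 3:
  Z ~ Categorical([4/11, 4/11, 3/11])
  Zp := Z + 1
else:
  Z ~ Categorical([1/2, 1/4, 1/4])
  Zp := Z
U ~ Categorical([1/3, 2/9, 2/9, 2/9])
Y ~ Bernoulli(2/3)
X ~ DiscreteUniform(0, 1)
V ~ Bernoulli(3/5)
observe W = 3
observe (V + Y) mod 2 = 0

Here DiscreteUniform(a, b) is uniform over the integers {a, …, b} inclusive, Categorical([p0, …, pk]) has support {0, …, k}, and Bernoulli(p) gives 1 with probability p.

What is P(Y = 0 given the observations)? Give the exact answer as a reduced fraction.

Enumerate traces; 48 have nonzero weight after conditioning:
  (W=3, Z=0, U=0, Y=0, X=0, V=0) weight 4/1485
  (W=3, Z=0, U=0, Y=0, X=1, V=0) weight 4/1485
  (W=3, Z=0, U=0, Y=1, X=0, V=1) weight 4/495
  (W=3, Z=0, U=0, Y=1, X=1, V=1) weight 4/495
  (W=3, Z=0, U=1, Y=0, X=0, V=0) weight 8/4455
  (W=3, Z=0, U=1, Y=0, X=1, V=0) weight 8/4455
  (W=3, Z=0, U=1, Y=1, X=0, V=1) weight 8/1485
  (W=3, Z=0, U=1, Y=1, X=1, V=1) weight 8/1485
  … 40 more
Group by Y:
  weight(Y=0) = 2/45
  weight(Y=1) = 2/15
Total weight = 2/45 + 2/15 = 8/45
P(Y=0 | obs) = 2/45 / 8/45 = 1/4
P(Y=1 | obs) = 2/15 / 8/45 = 3/4

P(Y = 0 | obs) = 1/4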